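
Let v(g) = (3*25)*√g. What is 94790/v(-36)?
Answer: -9479*I/45 ≈ -210.64*I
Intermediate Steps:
v(g) = 75*√g
94790/v(-36) = 94790/((75*√(-36))) = 94790/((75*(6*I))) = 94790/((450*I)) = 94790*(-I/450) = -9479*I/45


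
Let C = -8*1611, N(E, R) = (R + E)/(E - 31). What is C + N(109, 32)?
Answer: -335041/26 ≈ -12886.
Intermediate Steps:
N(E, R) = (E + R)/(-31 + E)
C = -12888
C + N(109, 32) = -12888 + (109 + 32)/(-31 + 109) = -12888 + 141/78 = -12888 + (1/78)*141 = -12888 + 47/26 = -335041/26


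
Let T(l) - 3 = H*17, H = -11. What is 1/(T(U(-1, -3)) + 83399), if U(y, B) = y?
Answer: 1/83215 ≈ 1.2017e-5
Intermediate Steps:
T(l) = -184 (T(l) = 3 - 11*17 = 3 - 187 = -184)
1/(T(U(-1, -3)) + 83399) = 1/(-184 + 83399) = 1/83215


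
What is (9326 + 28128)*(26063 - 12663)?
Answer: 501883600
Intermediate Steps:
(9326 + 28128)*(26063 - 12663) = 37454*13400 = 501883600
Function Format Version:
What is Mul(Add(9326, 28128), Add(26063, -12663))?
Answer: 501883600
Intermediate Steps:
Mul(Add(9326, 28128), Add(26063, -12663)) = Mul(37454, 13400) = 501883600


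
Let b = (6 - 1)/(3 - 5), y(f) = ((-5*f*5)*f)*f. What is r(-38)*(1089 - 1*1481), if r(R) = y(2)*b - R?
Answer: -210896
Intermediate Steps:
y(f) = -25*f**3 (y(f) = ((-25*f)*f)*f = (-25*f**2)*f = -25*f**3)
b = -5/2 (b = 5/(-2) = 5*(-1/2) = -5/2 ≈ -2.5000)
r(R) = 500 - R (r(R) = -25*2**3*(-5/2) - R = -25*8*(-5/2) - R = -200*(-5/2) - R = 500 - R)
r(-38)*(1089 - 1*1481) = (500 - 1*(-38))*(1089 - 1*1481) = (500 + 38)*(1089 - 1481) = 538*(-392) = -210896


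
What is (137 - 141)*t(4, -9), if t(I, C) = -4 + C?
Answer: 52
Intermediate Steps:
(137 - 141)*t(4, -9) = (137 - 141)*(-4 - 9) = -4*(-13) = 52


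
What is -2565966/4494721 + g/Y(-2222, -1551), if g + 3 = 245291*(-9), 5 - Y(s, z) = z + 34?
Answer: -4963275181857/3420482681 ≈ -1451.0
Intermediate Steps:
Y(s, z) = -29 - z (Y(s, z) = 5 - (z + 34) = 5 - (34 + z) = 5 + (-34 - z) = -29 - z)
g = -2207622 (g = -3 + 245291*(-9) = -3 - 2207619 = -2207622)
-2565966/4494721 + g/Y(-2222, -1551) = -2565966/4494721 - 2207622/(-29 - 1*(-1551)) = -2565966*1/4494721 - 2207622/(-29 + 1551) = -2565966/4494721 - 2207622/1522 = -2565966/4494721 - 2207622*1/1522 = -2565966/4494721 - 1103811/761 = -4963275181857/3420482681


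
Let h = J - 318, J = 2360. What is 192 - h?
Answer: -1850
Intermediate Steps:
h = 2042 (h = 2360 - 318 = 2042)
192 - h = 192 - 1*2042 = 192 - 2042 = -1850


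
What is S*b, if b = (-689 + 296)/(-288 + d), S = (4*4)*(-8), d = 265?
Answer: -50304/23 ≈ -2187.1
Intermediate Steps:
S = -128 (S = 16*(-8) = -128)
b = 393/23 (b = (-689 + 296)/(-288 + 265) = -393/(-23) = -393*(-1/23) = 393/23 ≈ 17.087)
S*b = -128*393/23 = -50304/23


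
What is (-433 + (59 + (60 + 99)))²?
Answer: 46225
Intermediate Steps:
(-433 + (59 + (60 + 99)))² = (-433 + (59 + 159))² = (-433 + 218)² = (-215)² = 46225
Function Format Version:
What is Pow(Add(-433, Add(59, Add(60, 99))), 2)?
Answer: 46225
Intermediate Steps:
Pow(Add(-433, Add(59, Add(60, 99))), 2) = Pow(Add(-433, Add(59, 159)), 2) = Pow(Add(-433, 218), 2) = Pow(-215, 2) = 46225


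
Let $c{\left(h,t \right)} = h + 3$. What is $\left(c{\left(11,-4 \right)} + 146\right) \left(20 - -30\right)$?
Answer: $8000$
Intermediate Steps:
$c{\left(h,t \right)} = 3 + h$
$\left(c{\left(11,-4 \right)} + 146\right) \left(20 - -30\right) = \left(\left(3 + 11\right) + 146\right) \left(20 - -30\right) = \left(14 + 146\right) \left(20 + 30\right) = 160 \cdot 50 = 8000$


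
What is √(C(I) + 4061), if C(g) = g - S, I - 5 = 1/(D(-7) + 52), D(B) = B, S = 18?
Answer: √910805/15 ≈ 63.624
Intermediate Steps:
I = 226/45 (I = 5 + 1/(-7 + 52) = 5 + 1/45 = 226/45 ≈ 5.0222)
C(g) = -18 + g (C(g) = g - 1*18 = g - 18 = -18 + g)
√(C(I) + 4061) = √((-18 + 226/45) + 4061) = √(-584/45 + 4061) = √(182161/45) = √910805/15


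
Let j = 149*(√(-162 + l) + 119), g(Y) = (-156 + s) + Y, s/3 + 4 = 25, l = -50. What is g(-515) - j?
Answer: -18339 - 298*I*√53 ≈ -18339.0 - 2169.5*I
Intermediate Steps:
s = 63 (s = -12 + 3*25 = -12 + 75 = 63)
g(Y) = -93 + Y (g(Y) = (-156 + 63) + Y = -93 + Y)
j = 17731 + 298*I*√53 (j = 149*(√(-162 - 50) + 119) = 149*(√(-212) + 119) = 149*(2*I*√53 + 119) = 149*(119 + 2*I*√53) = 17731 + 298*I*√53 ≈ 17731.0 + 2169.5*I)
g(-515) - j = (-93 - 515) - (17731 + 298*I*√53) = -608 + (-17731 - 298*I*√53) = -18339 - 298*I*√53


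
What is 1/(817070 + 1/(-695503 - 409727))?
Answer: 1105230/903050276099 ≈ 1.2239e-6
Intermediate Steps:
1/(817070 + 1/(-695503 - 409727)) = 1/(817070 + 1/(-1105230)) = 1/(817070 - 1/1105230) = 1/(903050276099/1105230) = 1105230/903050276099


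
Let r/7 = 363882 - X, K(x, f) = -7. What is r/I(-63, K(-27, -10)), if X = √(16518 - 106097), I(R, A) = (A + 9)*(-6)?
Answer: -424529/2 + 7*I*√89579/12 ≈ -2.1226e+5 + 174.59*I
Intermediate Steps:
I(R, A) = -54 - 6*A (I(R, A) = (9 + A)*(-6) = -54 - 6*A)
X = I*√89579 (X = √(-89579) = I*√89579 ≈ 299.3*I)
r = 2547174 - 7*I*√89579 (r = 7*(363882 - I*√89579) = 2547174 - 7*I*√89579 ≈ 2.5472e+6 - 2095.1*I)
r/I(-63, K(-27, -10)) = (2547174 - 7*I*√89579)/(-54 - 6*(-7)) = (2547174 - 7*I*√89579)/(-54 + 42) = (2547174 - 7*I*√89579)/(-12) = (2547174 - 7*I*√89579)*(-1/12) = -424529/2 + 7*I*√89579/12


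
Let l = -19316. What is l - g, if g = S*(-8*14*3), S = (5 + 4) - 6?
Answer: -18308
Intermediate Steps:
S = 3 (S = 9 - 6 = 3)
g = -1008 (g = 3*(-8*14*3) = 3*(-112*3) = 3*(-336) = -1008)
l - g = -19316 - 1*(-1008) = -19316 + 1008 = -18308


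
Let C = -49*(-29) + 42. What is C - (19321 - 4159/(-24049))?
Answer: -429471201/24049 ≈ -17858.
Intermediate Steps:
C = 1463 (C = 1421 + 42 = 1463)
C - (19321 - 4159/(-24049)) = 1463 - (19321 - 4159/(-24049)) = 1463 - (19321 - 4159*(-1/24049)) = 1463 - (19321 + 4159/24049) = 1463 - 1*464654888/24049 = 1463 - 464654888/24049 = -429471201/24049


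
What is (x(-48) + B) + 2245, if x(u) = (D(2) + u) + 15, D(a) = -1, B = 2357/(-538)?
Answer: 1187161/538 ≈ 2206.6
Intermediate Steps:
B = -2357/538 (B = 2357*(-1/538) = -2357/538 ≈ -4.3810)
x(u) = 14 + u (x(u) = (-1 + u) + 15 = 14 + u)
(x(-48) + B) + 2245 = ((14 - 48) - 2357/538) + 2245 = (-34 - 2357/538) + 2245 = -20649/538 + 2245 = 1187161/538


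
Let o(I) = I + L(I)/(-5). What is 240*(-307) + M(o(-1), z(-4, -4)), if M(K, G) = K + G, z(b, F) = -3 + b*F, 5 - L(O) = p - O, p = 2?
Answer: -368342/5 ≈ -73668.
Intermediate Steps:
L(O) = 3 + O (L(O) = 5 - (2 - O) = 5 + (-2 + O) = 3 + O)
z(b, F) = -3 + F*b
o(I) = -3/5 + 4*I/5 (o(I) = I + (3 + I)/(-5) = I + (3 + I)*(-1/5) = I + (-3/5 - I/5) = -3/5 + 4*I/5)
M(K, G) = G + K
240*(-307) + M(o(-1), z(-4, -4)) = 240*(-307) + ((-3 - 4*(-4)) + (-3/5 + (4/5)*(-1))) = -73680 + ((-3 + 16) + (-3/5 - 4/5)) = -73680 + (13 - 7/5) = -73680 + 58/5 = -368342/5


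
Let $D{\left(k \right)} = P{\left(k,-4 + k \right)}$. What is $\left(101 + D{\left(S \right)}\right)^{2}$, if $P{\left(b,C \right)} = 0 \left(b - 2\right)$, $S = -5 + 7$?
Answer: $10201$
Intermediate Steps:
$S = 2$
$P{\left(b,C \right)} = 0$ ($P{\left(b,C \right)} = 0 \left(-2 + b\right) = 0$)
$D{\left(k \right)} = 0$
$\left(101 + D{\left(S \right)}\right)^{2} = \left(101 + 0\right)^{2} = 101^{2} = 10201$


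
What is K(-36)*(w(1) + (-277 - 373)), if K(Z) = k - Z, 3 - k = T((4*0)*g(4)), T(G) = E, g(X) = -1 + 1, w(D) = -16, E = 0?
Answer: -25974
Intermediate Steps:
g(X) = 0
T(G) = 0
k = 3 (k = 3 - 1*0 = 3 + 0 = 3)
K(Z) = 3 - Z
K(-36)*(w(1) + (-277 - 373)) = (3 - 1*(-36))*(-16 + (-277 - 373)) = (3 + 36)*(-16 - 650) = 39*(-666) = -25974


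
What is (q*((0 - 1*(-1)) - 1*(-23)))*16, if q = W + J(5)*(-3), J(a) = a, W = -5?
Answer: -7680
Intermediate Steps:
q = -20 (q = -5 + 5*(-3) = -5 - 15 = -20)
(q*((0 - 1*(-1)) - 1*(-23)))*16 = -20*((0 - 1*(-1)) - 1*(-23))*16 = -20*((0 + 1) + 23)*16 = -20*(1 + 23)*16 = -20*24*16 = -480*16 = -7680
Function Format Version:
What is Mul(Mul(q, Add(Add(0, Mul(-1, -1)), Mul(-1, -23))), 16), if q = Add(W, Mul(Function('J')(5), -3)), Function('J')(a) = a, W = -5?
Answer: -7680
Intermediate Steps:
q = -20 (q = Add(-5, Mul(5, -3)) = Add(-5, -15) = -20)
Mul(Mul(q, Add(Add(0, Mul(-1, -1)), Mul(-1, -23))), 16) = Mul(Mul(-20, Add(Add(0, Mul(-1, -1)), Mul(-1, -23))), 16) = Mul(Mul(-20, Add(Add(0, 1), 23)), 16) = Mul(Mul(-20, Add(1, 23)), 16) = Mul(Mul(-20, 24), 16) = Mul(-480, 16) = -7680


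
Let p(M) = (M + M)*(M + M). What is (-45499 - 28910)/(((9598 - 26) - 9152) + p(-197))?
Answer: -74409/155656 ≈ -0.47803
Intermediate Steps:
p(M) = 4*M**2 (p(M) = (2*M)*(2*M) = 4*M**2)
(-45499 - 28910)/(((9598 - 26) - 9152) + p(-197)) = (-45499 - 28910)/(((9598 - 26) - 9152) + 4*(-197)**2) = -74409/((9572 - 9152) + 4*38809) = -74409/(420 + 155236) = -74409/155656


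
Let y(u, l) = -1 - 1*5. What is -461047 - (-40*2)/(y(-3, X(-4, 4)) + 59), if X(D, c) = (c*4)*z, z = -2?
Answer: -24435411/53 ≈ -4.6105e+5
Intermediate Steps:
X(D, c) = -8*c (X(D, c) = (c*4)*(-2) = (4*c)*(-2) = -8*c)
y(u, l) = -6 (y(u, l) = -1 - 5 = -6)
-461047 - (-40*2)/(y(-3, X(-4, 4)) + 59) = -461047 - (-40*2)/(-6 + 59) = -461047 - (-80)/53 = -461047 - 1*(-80/53) = -461047 + 80/53 = -24435411/53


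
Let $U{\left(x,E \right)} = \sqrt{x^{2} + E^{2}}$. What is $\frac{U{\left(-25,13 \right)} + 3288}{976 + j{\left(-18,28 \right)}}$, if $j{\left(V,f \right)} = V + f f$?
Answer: $\frac{1644}{871} + \frac{\sqrt{794}}{1742} \approx 1.9037$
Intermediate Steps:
$j{\left(V,f \right)} = V + f^{2}$
$U{\left(x,E \right)} = \sqrt{E^{2} + x^{2}}$
$\frac{U{\left(-25,13 \right)} + 3288}{976 + j{\left(-18,28 \right)}} = \frac{\sqrt{13^{2} + \left(-25\right)^{2}} + 3288}{976 - \left(18 - 28^{2}\right)} = \frac{\sqrt{169 + 625} + 3288}{976 + \left(-18 + 784\right)} = \frac{\sqrt{794} + 3288}{976 + 766} = \frac{3288 + \sqrt{794}}{1742} = \left(3288 + \sqrt{794}\right) \frac{1}{1742} = \frac{1644}{871} + \frac{\sqrt{794}}{1742}$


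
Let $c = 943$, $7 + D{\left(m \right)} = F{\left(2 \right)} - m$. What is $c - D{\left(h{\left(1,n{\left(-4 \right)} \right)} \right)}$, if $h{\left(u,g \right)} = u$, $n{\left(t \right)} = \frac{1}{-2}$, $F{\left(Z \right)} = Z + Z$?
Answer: $947$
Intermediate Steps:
$F{\left(Z \right)} = 2 Z$
$n{\left(t \right)} = - \frac{1}{2}$
$D{\left(m \right)} = -3 - m$ ($D{\left(m \right)} = -7 - \left(-4 + m\right) = -3 - m$)
$c - D{\left(h{\left(1,n{\left(-4 \right)} \right)} \right)} = 943 - \left(-3 - 1\right) = 943 - -4 = 943 + 4 = 947$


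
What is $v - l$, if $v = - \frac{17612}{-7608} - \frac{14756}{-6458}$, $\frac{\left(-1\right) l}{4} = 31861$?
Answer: $\frac{782732967995}{6141558} \approx 1.2745 \cdot 10^{5}$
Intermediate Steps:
$l = -127444$ ($l = \left(-4\right) 31861 = -127444$)
$v = \frac{28250243}{6141558}$ ($v = \left(-17612\right) \left(- \frac{1}{7608}\right) - - \frac{7378}{3229} = \frac{4403}{1902} + \frac{7378}{3229} = \frac{28250243}{6141558} \approx 4.5998$)
$v - l = \frac{28250243}{6141558} - -127444 = \frac{28250243}{6141558} + 127444 = \frac{782732967995}{6141558}$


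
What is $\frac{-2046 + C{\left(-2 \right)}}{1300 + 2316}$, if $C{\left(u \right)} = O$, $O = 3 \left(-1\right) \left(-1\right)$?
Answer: $- \frac{2043}{3616} \approx -0.56499$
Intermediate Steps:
$O = 3$ ($O = \left(-3\right) \left(-1\right) = 3$)
$C{\left(u \right)} = 3$
$\frac{-2046 + C{\left(-2 \right)}}{1300 + 2316} = \frac{-2046 + 3}{1300 + 2316} = - \frac{2043}{3616}$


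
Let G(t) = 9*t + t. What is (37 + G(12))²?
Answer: 24649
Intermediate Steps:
G(t) = 10*t
(37 + G(12))² = (37 + 10*12)² = (37 + 120)² = 157² = 24649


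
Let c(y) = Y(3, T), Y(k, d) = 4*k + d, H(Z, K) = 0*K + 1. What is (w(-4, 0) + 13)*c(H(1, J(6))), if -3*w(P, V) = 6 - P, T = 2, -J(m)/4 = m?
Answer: 406/3 ≈ 135.33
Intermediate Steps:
J(m) = -4*m
H(Z, K) = 1 (H(Z, K) = 0 + 1 = 1)
w(P, V) = -2 + P/3 (w(P, V) = -(6 - P)/3 = -2 + P/3)
Y(k, d) = d + 4*k
c(y) = 14 (c(y) = 2 + 4*3 = 2 + 12 = 14)
(w(-4, 0) + 13)*c(H(1, J(6))) = ((-2 + (⅓)*(-4)) + 13)*14 = ((-2 - 4/3) + 13)*14 = (-10/3 + 13)*14 = (29/3)*14 = 406/3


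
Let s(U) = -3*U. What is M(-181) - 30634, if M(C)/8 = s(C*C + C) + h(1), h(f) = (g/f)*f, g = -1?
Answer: -812562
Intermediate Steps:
h(f) = -1 (h(f) = (-1/f)*f = -1)
M(C) = -8 - 24*C - 24*C**2 (M(C) = 8*(-3*(C*C + C) - 1) = 8*(-3*(C**2 + C) - 1) = 8*(-3*(C + C**2) - 1) = 8*((-3*C - 3*C**2) - 1) = 8*(-1 - 3*C - 3*C**2) = -8 - 24*C - 24*C**2)
M(-181) - 30634 = (-8 - 24*(-181)*(1 - 181)) - 30634 = (-8 - 24*(-181)*(-180)) - 30634 = (-8 - 781920) - 30634 = -781928 - 30634 = -812562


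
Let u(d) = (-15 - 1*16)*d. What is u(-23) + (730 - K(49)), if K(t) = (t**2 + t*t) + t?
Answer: -3408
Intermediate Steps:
K(t) = t + 2*t**2 (K(t) = (t**2 + t**2) + t = 2*t**2 + t = t + 2*t**2)
u(d) = -31*d (u(d) = (-15 - 16)*d = -31*d)
u(-23) + (730 - K(49)) = -31*(-23) + (730 - 49*(1 + 2*49)) = 713 + (730 - 49*(1 + 98)) = 713 + (730 - 49*99) = 713 + (730 - 1*4851) = 713 + (730 - 4851) = 713 - 4121 = -3408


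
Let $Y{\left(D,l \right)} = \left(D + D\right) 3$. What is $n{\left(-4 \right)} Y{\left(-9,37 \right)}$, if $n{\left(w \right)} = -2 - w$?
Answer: $-108$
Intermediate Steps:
$Y{\left(D,l \right)} = 6 D$ ($Y{\left(D,l \right)} = 2 D 3 = 6 D$)
$n{\left(-4 \right)} Y{\left(-9,37 \right)} = \left(-2 - -4\right) 6 \left(-9\right) = \left(-2 + 4\right) \left(-54\right) = 2 \left(-54\right) = -108$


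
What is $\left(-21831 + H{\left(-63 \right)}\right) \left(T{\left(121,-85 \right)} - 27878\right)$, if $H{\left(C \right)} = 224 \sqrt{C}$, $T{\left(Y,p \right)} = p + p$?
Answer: $612315888 - 18848256 i \sqrt{7} \approx 6.1232 \cdot 10^{8} - 4.9868 \cdot 10^{7} i$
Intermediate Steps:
$T{\left(Y,p \right)} = 2 p$
$\left(-21831 + H{\left(-63 \right)}\right) \left(T{\left(121,-85 \right)} - 27878\right) = \left(-21831 + 224 \sqrt{-63}\right) \left(2 \left(-85\right) - 27878\right) = \left(-21831 + 224 \cdot 3 i \sqrt{7}\right) \left(-170 - 27878\right) = \left(-21831 + 672 i \sqrt{7}\right) \left(-28048\right) = 612315888 - 18848256 i \sqrt{7}$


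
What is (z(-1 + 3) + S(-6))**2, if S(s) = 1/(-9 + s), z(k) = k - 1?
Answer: 196/225 ≈ 0.87111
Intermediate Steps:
z(k) = -1 + k
(z(-1 + 3) + S(-6))**2 = ((-1 + (-1 + 3)) + 1/(-9 - 6))**2 = ((-1 + 2) + 1/(-15))**2 = (1 - 1/15)**2 = (14/15)**2 = 196/225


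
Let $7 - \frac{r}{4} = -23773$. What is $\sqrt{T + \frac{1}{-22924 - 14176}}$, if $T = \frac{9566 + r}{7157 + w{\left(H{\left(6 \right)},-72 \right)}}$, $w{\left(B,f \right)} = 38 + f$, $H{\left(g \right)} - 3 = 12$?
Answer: $\frac{\sqrt{35514093215069}}{1554490} \approx 3.8336$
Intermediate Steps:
$r = 95120$ ($r = 28 - -95092 = 28 + 95092 = 95120$)
$H{\left(g \right)} = 15$ ($H{\left(g \right)} = 3 + 12 = 15$)
$T = \frac{6158}{419}$ ($T = \frac{9566 + 95120}{7157 + \left(38 - 72\right)} = \frac{104686}{7157 - 34} = \frac{104686}{7123} = 104686 \cdot \frac{1}{7123} = \frac{6158}{419} \approx 14.697$)
$\sqrt{T + \frac{1}{-22924 - 14176}} = \sqrt{\frac{6158}{419} + \frac{1}{-22924 - 14176}} = \sqrt{\frac{6158}{419} + \frac{1}{-37100}} = \sqrt{\frac{6158}{419} - \frac{1}{37100}} = \sqrt{\frac{228461381}{15544900}} = \frac{\sqrt{35514093215069}}{1554490}$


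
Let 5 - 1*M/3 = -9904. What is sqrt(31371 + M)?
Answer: sqrt(61098) ≈ 247.18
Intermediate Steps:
M = 29727 (M = 15 - 3*(-9904) = 15 + 29712 = 29727)
sqrt(31371 + M) = sqrt(31371 + 29727) = sqrt(61098)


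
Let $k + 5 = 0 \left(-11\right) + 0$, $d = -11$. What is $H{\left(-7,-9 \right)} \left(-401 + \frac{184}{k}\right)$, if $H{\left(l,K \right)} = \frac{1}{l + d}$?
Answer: $\frac{2189}{90} \approx 24.322$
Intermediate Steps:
$k = -5$ ($k = -5 + \left(0 \left(-11\right) + 0\right) = -5 + \left(0 + 0\right) = -5 + 0 = -5$)
$H{\left(l,K \right)} = \frac{1}{-11 + l}$ ($H{\left(l,K \right)} = \frac{1}{l - 11} = \frac{1}{-11 + l}$)
$H{\left(-7,-9 \right)} \left(-401 + \frac{184}{k}\right) = \frac{-401 + \frac{184}{-5}}{-11 - 7} = \frac{-401 + 184 \left(- \frac{1}{5}\right)}{-18} = - \frac{-401 - \frac{184}{5}}{18} = \left(- \frac{1}{18}\right) \left(- \frac{2189}{5}\right) = \frac{2189}{90}$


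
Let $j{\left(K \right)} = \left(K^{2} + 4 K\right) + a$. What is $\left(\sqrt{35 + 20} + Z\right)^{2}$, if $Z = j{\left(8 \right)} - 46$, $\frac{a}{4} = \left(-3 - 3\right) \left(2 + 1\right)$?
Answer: $\left(22 - \sqrt{55}\right)^{2} \approx 212.69$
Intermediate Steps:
$a = -72$ ($a = 4 \left(-3 - 3\right) \left(2 + 1\right) = 4 \left(\left(-6\right) 3\right) = 4 \left(-18\right) = -72$)
$j{\left(K \right)} = -72 + K^{2} + 4 K$ ($j{\left(K \right)} = \left(K^{2} + 4 K\right) - 72 = -72 + K^{2} + 4 K$)
$Z = -22$ ($Z = \left(-72 + 8^{2} + 4 \cdot 8\right) - 46 = \left(-72 + 64 + 32\right) - 46 = 24 - 46 = -22$)
$\left(\sqrt{35 + 20} + Z\right)^{2} = \left(\sqrt{35 + 20} - 22\right)^{2} = \left(\sqrt{55} - 22\right)^{2} = \left(-22 + \sqrt{55}\right)^{2}$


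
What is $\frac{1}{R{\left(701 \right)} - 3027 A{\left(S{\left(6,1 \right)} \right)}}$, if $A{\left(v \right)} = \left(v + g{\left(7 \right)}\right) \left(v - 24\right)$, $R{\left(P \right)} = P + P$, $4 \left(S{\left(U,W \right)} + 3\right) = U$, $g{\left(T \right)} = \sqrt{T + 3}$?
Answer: $\frac{1830092}{743963029631} + \frac{1235016 \sqrt{10}}{743963029631} \approx 7.7095 \cdot 10^{-6}$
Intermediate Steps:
$g{\left(T \right)} = \sqrt{3 + T}$
$S{\left(U,W \right)} = -3 + \frac{U}{4}$
$R{\left(P \right)} = 2 P$
$A{\left(v \right)} = \left(-24 + v\right) \left(v + \sqrt{10}\right)$ ($A{\left(v \right)} = \left(v + \sqrt{3 + 7}\right) \left(v - 24\right) = \left(v + \sqrt{10}\right) \left(-24 + v\right) = \left(-24 + v\right) \left(v + \sqrt{10}\right)$)
$\frac{1}{R{\left(701 \right)} - 3027 A{\left(S{\left(6,1 \right)} \right)}} = \frac{1}{2 \cdot 701 - 3027 \left(\left(-3 + \frac{1}{4} \cdot 6\right)^{2} - 24 \left(-3 + \frac{1}{4} \cdot 6\right) - 24 \sqrt{10} + \left(-3 + \frac{1}{4} \cdot 6\right) \sqrt{10}\right)} = \frac{1}{1402 - 3027 \left(\left(-3 + \frac{3}{2}\right)^{2} - 24 \left(-3 + \frac{3}{2}\right) - 24 \sqrt{10} + \left(-3 + \frac{3}{2}\right) \sqrt{10}\right)} = \frac{1}{1402 - 3027 \left(\left(- \frac{3}{2}\right)^{2} - -36 - 24 \sqrt{10} - \frac{3 \sqrt{10}}{2}\right)} = \frac{1}{1402 - 3027 \left(\frac{9}{4} + 36 - 24 \sqrt{10} - \frac{3 \sqrt{10}}{2}\right)} = \frac{1}{1402 - 3027 \left(\frac{153}{4} - \frac{51 \sqrt{10}}{2}\right)} = \frac{1}{1402 - \left(\frac{463131}{4} - \frac{154377 \sqrt{10}}{2}\right)} = \frac{1}{- \frac{457523}{4} + \frac{154377 \sqrt{10}}{2}}$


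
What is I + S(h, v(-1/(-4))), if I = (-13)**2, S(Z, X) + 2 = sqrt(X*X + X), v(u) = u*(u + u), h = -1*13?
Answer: 1339/8 ≈ 167.38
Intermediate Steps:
h = -13
v(u) = 2*u**2 (v(u) = u*(2*u) = 2*u**2)
S(Z, X) = -2 + sqrt(X + X**2) (S(Z, X) = -2 + sqrt(X*X + X) = -2 + sqrt(X**2 + X) = -2 + sqrt(X + X**2))
I = 169
I + S(h, v(-1/(-4))) = 169 + (-2 + sqrt((2*(-1/(-4))**2)*(1 + 2*(-1/(-4))**2))) = 169 + (-2 + sqrt((2*(-1*(-1/4))**2)*(1 + 2*(-1*(-1/4))**2))) = 169 + (-2 + sqrt((2*(1/4)**2)*(1 + 2*(1/4)**2))) = 169 + (-2 + sqrt((2*(1/16))*(1 + 2*(1/16)))) = 169 + (-2 + sqrt((1 + 1/8)/8)) = 169 + (-2 + sqrt((1/8)*(9/8))) = 169 + (-2 + sqrt(9/64)) = 169 + (-2 + 3/8) = 169 - 13/8 = 1339/8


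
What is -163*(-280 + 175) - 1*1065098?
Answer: -1047983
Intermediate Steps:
-163*(-280 + 175) - 1*1065098 = -163*(-105) - 1065098 = 17115 - 1065098 = -1047983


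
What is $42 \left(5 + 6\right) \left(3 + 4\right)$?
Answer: $3234$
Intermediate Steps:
$42 \left(5 + 6\right) \left(3 + 4\right) = 42 \cdot 11 \cdot 7 = 42 \cdot 77 = 3234$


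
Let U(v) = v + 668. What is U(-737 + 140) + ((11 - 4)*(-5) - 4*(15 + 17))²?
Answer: 26640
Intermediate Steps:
U(v) = 668 + v
U(-737 + 140) + ((11 - 4)*(-5) - 4*(15 + 17))² = (668 + (-737 + 140)) + ((11 - 4)*(-5) - 4*(15 + 17))² = (668 - 597) + (7*(-5) - 4*32)² = 71 + (-35 - 128)² = 71 + (-163)² = 71 + 26569 = 26640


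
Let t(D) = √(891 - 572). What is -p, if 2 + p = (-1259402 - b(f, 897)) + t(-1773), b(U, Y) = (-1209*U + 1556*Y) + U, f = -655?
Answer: 3446376 - √319 ≈ 3.4464e+6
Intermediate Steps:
b(U, Y) = -1208*U + 1556*Y
t(D) = √319
p = -3446376 + √319 (p = -2 + ((-1259402 - (-1208*(-655) + 1556*897)) + √319) = -2 + ((-1259402 - (791240 + 1395732)) + √319) = -2 + ((-1259402 - 1*2186972) + √319) = -2 + ((-1259402 - 2186972) + √319) = -2 + (-3446374 + √319) = -3446376 + √319 ≈ -3.4464e+6)
-p = -(-3446376 + √319) = 3446376 - √319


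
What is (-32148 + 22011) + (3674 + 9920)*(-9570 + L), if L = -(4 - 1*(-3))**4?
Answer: -162743911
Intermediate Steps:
L = -2401 (L = -(4 + 3)**4 = -1*7**4 = -1*2401 = -2401)
(-32148 + 22011) + (3674 + 9920)*(-9570 + L) = (-32148 + 22011) + (3674 + 9920)*(-9570 - 2401) = -10137 + 13594*(-11971) = -10137 - 162733774 = -162743911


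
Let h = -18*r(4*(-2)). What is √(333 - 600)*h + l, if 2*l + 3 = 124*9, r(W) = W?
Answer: 1113/2 + 144*I*√267 ≈ 556.5 + 2353.0*I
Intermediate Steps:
l = 1113/2 (l = -3/2 + (124*9)/2 = -3/2 + (½)*1116 = -3/2 + 558 = 1113/2 ≈ 556.50)
h = 144 (h = -72*(-2) = -18*(-8) = 144)
√(333 - 600)*h + l = √(333 - 600)*144 + 1113/2 = √(-267)*144 + 1113/2 = (I*√267)*144 + 1113/2 = 144*I*√267 + 1113/2 = 1113/2 + 144*I*√267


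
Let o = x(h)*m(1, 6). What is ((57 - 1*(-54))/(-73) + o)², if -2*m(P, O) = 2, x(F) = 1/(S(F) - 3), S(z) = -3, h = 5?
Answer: 351649/191844 ≈ 1.8330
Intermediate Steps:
x(F) = -⅙ (x(F) = 1/(-3 - 3) = 1/(-6) = -⅙)
m(P, O) = -1 (m(P, O) = -½*2 = -1)
o = ⅙ (o = -⅙*(-1) = ⅙ ≈ 0.16667)
((57 - 1*(-54))/(-73) + o)² = ((57 - 1*(-54))/(-73) + ⅙)² = ((57 + 54)*(-1/73) + ⅙)² = (111*(-1/73) + ⅙)² = (-111/73 + ⅙)² = (-593/438)² = 351649/191844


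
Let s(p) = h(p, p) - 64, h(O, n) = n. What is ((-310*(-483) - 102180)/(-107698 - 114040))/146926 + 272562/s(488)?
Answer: 1109977308858357/1726691101564 ≈ 642.83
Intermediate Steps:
s(p) = -64 + p (s(p) = p - 64 = -64 + p)
((-310*(-483) - 102180)/(-107698 - 114040))/146926 + 272562/s(488) = ((-310*(-483) - 102180)/(-107698 - 114040))/146926 + 272562/(-64 + 488) = ((149730 - 102180)/(-221738))*(1/146926) + 272562/424 = (47550*(-1/221738))*(1/146926) + 272562*(1/424) = -23775/110869*1/146926 + 136281/212 = -23775/16289538694 + 136281/212 = 1109977308858357/1726691101564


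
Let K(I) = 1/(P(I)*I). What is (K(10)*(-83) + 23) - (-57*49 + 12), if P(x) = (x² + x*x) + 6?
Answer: 5776157/2060 ≈ 2804.0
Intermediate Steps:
P(x) = 6 + 2*x² (P(x) = (x² + x²) + 6 = 2*x² + 6 = 6 + 2*x²)
K(I) = 1/(I*(6 + 2*I²)) (K(I) = 1/((6 + 2*I²)*I) = 1/(I*(6 + 2*I²)))
(K(10)*(-83) + 23) - (-57*49 + 12) = (((½)/(10*(3 + 10²)))*(-83) + 23) - (-57*49 + 12) = (((½)*(⅒)/(3 + 100))*(-83) + 23) - (-2793 + 12) = (((½)*(⅒)/103)*(-83) + 23) - 1*(-2781) = (((½)*(⅒)*(1/103))*(-83) + 23) + 2781 = ((1/2060)*(-83) + 23) + 2781 = (-83/2060 + 23) + 2781 = 47297/2060 + 2781 = 5776157/2060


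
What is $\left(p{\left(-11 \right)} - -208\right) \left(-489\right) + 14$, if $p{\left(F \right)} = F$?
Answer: $-96319$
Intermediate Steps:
$\left(p{\left(-11 \right)} - -208\right) \left(-489\right) + 14 = \left(-11 - -208\right) \left(-489\right) + 14 = \left(-11 + 208\right) \left(-489\right) + 14 = 197 \left(-489\right) + 14 = -96333 + 14 = -96319$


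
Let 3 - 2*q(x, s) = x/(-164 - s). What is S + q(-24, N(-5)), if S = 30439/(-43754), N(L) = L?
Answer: 845080/1159481 ≈ 0.72884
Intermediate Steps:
q(x, s) = 3/2 - x/(2*(-164 - s))
S = -30439/43754 (S = 30439*(-1/43754) = -30439/43754 ≈ -0.69568)
S + q(-24, N(-5)) = -30439/43754 + (492 - 24 + 3*(-5))/(2*(164 - 5)) = -30439/43754 + (1/2)*(492 - 24 - 15)/159 = -30439/43754 + (1/2)*(1/159)*453 = -30439/43754 + 151/106 = 845080/1159481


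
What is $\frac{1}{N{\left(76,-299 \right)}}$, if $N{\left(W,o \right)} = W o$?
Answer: $- \frac{1}{22724} \approx -4.4006 \cdot 10^{-5}$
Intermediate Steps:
$\frac{1}{N{\left(76,-299 \right)}} = \frac{1}{76 \left(-299\right)} = \frac{1}{-22724} = - \frac{1}{22724}$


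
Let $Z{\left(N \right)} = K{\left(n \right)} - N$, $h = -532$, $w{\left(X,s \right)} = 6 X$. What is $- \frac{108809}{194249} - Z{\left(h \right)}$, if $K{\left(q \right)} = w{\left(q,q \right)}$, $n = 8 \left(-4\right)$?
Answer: $- \frac{66153469}{194249} \approx -340.56$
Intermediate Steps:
$n = -32$
$K{\left(q \right)} = 6 q$
$Z{\left(N \right)} = -192 - N$ ($Z{\left(N \right)} = 6 \left(-32\right) - N = -192 - N$)
$- \frac{108809}{194249} - Z{\left(h \right)} = - \frac{108809}{194249} - \left(-192 - -532\right) = \left(-108809\right) \frac{1}{194249} - \left(-192 + 532\right) = - \frac{108809}{194249} - 340 = - \frac{66153469}{194249}$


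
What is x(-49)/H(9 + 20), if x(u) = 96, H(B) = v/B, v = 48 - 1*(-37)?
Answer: 2784/85 ≈ 32.753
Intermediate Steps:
v = 85 (v = 48 + 37 = 85)
H(B) = 85/B
x(-49)/H(9 + 20) = 96/((85/(9 + 20))) = 96/((85/29)) = 96/((85*(1/29))) = 96/(85/29) = 96*(29/85) = 2784/85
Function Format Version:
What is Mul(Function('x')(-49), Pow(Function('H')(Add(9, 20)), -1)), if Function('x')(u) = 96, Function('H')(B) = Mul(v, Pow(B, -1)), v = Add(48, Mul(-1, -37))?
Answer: Rational(2784, 85) ≈ 32.753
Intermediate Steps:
v = 85 (v = Add(48, 37) = 85)
Function('H')(B) = Mul(85, Pow(B, -1))
Mul(Function('x')(-49), Pow(Function('H')(Add(9, 20)), -1)) = Mul(96, Pow(Mul(85, Pow(Add(9, 20), -1)), -1)) = Mul(96, Pow(Mul(85, Pow(29, -1)), -1)) = Mul(96, Pow(Mul(85, Rational(1, 29)), -1)) = Mul(96, Pow(Rational(85, 29), -1)) = Mul(96, Rational(29, 85)) = Rational(2784, 85)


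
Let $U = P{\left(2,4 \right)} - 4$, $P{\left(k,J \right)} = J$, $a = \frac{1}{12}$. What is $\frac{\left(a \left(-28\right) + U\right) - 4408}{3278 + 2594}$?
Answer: $- \frac{13231}{17616} \approx -0.75108$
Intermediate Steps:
$a = \frac{1}{12} \approx 0.083333$
$U = 0$ ($U = 4 - 4 = 0$)
$\frac{\left(a \left(-28\right) + U\right) - 4408}{3278 + 2594} = \frac{\left(\frac{1}{12} \left(-28\right) + 0\right) - 4408}{3278 + 2594} = \frac{\left(- \frac{7}{3} + 0\right) - 4408}{5872} = \left(- \frac{7}{3} - 4408\right) \frac{1}{5872} = \left(- \frac{13231}{3}\right) \frac{1}{5872} = - \frac{13231}{17616}$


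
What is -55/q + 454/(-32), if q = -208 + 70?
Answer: -15223/1104 ≈ -13.789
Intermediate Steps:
q = -138
-55/q + 454/(-32) = -55/(-138) + 454/(-32) = -55*(-1/138) + 454*(-1/32) = 55/138 - 227/16 = -15223/1104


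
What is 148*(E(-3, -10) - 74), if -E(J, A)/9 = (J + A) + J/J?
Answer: 5032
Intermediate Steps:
E(J, A) = -9 - 9*A - 9*J (E(J, A) = -9*((J + A) + J/J) = -9*((A + J) + 1) = -9*(1 + A + J) = -9 - 9*A - 9*J)
148*(E(-3, -10) - 74) = 148*((-9 - 9*(-10) - 9*(-3)) - 74) = 148*((-9 + 90 + 27) - 74) = 148*(108 - 74) = 148*34 = 5032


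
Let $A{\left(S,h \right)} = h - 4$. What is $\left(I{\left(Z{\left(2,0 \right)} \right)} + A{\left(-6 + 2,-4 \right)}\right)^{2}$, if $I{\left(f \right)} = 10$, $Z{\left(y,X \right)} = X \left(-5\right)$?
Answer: $4$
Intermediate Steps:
$Z{\left(y,X \right)} = - 5 X$
$A{\left(S,h \right)} = -4 + h$ ($A{\left(S,h \right)} = h - 4 = -4 + h$)
$\left(I{\left(Z{\left(2,0 \right)} \right)} + A{\left(-6 + 2,-4 \right)}\right)^{2} = \left(10 - 8\right)^{2} = 2^{2} = 4$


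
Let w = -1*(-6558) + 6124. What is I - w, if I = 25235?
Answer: 12553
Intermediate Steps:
w = 12682 (w = 6558 + 6124 = 12682)
I - w = 25235 - 1*12682 = 25235 - 12682 = 12553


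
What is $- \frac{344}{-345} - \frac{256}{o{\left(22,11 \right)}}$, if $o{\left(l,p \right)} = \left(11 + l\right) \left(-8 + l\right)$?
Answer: $\frac{11768}{26565} \approx 0.44299$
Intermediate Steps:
$o{\left(l,p \right)} = \left(-8 + l\right) \left(11 + l\right)$
$- \frac{344}{-345} - \frac{256}{o{\left(22,11 \right)}} = - \frac{344}{-345} - \frac{256}{-88 + 22^{2} + 3 \cdot 22} = \left(-344\right) \left(- \frac{1}{345}\right) - \frac{256}{-88 + 484 + 66} = \frac{344}{345} - \frac{256}{462} = \frac{344}{345} - \frac{128}{231} = \frac{11768}{26565}$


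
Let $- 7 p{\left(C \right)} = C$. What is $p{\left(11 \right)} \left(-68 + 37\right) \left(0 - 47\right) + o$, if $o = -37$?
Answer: $- \frac{16286}{7} \approx -2326.6$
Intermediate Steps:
$p{\left(C \right)} = - \frac{C}{7}$
$p{\left(11 \right)} \left(-68 + 37\right) \left(0 - 47\right) + o = \left(- \frac{1}{7}\right) 11 \left(-68 + 37\right) \left(0 - 47\right) - 37 = - \frac{11 \left(\left(-31\right) \left(-47\right)\right)}{7} - 37 = \left(- \frac{11}{7}\right) 1457 - 37 = - \frac{16027}{7} - 37 = - \frac{16286}{7}$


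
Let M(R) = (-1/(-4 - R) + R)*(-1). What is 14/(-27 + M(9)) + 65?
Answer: 4329/67 ≈ 64.612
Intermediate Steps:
M(R) = 1/(-4 - R) - R (M(R) = (R - 1/(-4 - R))*(-1) = 1/(-4 - R) - R)
14/(-27 + M(9)) + 65 = 14/(-27 + (-1 - 1*9² - 4*9)/(4 + 9)) + 65 = 14/(-27 + (-1 - 1*81 - 36)/13) + 65 = 14/(-27 + (-1 - 81 - 36)/13) + 65 = 14/(-27 + (1/13)*(-118)) + 65 = 14/(-27 - 118/13) + 65 = 14/(-469/13) + 65 = -13/469*14 + 65 = -26/67 + 65 = 4329/67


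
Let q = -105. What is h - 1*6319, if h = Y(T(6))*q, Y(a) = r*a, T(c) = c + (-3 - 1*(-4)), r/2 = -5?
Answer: 1031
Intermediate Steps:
r = -10 (r = 2*(-5) = -10)
T(c) = 1 + c (T(c) = c + (-3 + 4) = c + 1 = 1 + c)
Y(a) = -10*a
h = 7350 (h = -10*(1 + 6)*(-105) = -10*7*(-105) = -70*(-105) = 7350)
h - 1*6319 = 7350 - 1*6319 = 7350 - 6319 = 1031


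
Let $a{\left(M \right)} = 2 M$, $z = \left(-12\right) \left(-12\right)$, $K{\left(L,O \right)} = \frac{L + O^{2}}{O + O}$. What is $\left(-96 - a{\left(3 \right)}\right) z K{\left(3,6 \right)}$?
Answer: $-47736$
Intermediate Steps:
$K{\left(L,O \right)} = \frac{L + O^{2}}{2 O}$
$z = 144$
$\left(-96 - a{\left(3 \right)}\right) z K{\left(3,6 \right)} = \left(-96 - 2 \cdot 3\right) 144 \frac{3 + 6^{2}}{2 \cdot 6} = \left(-96 - 6\right) 144 \cdot \frac{1}{2} \cdot \frac{1}{6} \left(3 + 36\right) = \left(-96 - 6\right) 144 \cdot \frac{1}{2} \cdot \frac{1}{6} \cdot 39 = \left(-102\right) 144 \cdot \frac{13}{4} = \left(-14688\right) \frac{13}{4} = -47736$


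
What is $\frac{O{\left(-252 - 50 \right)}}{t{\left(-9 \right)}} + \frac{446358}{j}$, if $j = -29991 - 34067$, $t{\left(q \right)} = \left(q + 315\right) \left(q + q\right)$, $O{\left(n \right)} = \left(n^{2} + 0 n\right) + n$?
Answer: $- \frac{2070385045}{88207866} \approx -23.472$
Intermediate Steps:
$O{\left(n \right)} = n + n^{2}$ ($O{\left(n \right)} = \left(n^{2} + 0\right) + n = n^{2} + n = n + n^{2}$)
$t{\left(q \right)} = 2 q \left(315 + q\right)$ ($t{\left(q \right)} = \left(315 + q\right) 2 q = 2 q \left(315 + q\right)$)
$j = -64058$
$\frac{O{\left(-252 - 50 \right)}}{t{\left(-9 \right)}} + \frac{446358}{j} = \frac{\left(-252 - 50\right) \left(1 - 302\right)}{2 \left(-9\right) \left(315 - 9\right)} + \frac{446358}{-64058} = \frac{\left(-252 - 50\right) \left(1 - 302\right)}{2 \left(-9\right) 306} + 446358 \left(- \frac{1}{64058}\right) = \frac{\left(-302\right) \left(1 - 302\right)}{-5508} - \frac{223179}{32029} = \left(-302\right) \left(-301\right) \left(- \frac{1}{5508}\right) - \frac{223179}{32029} = 90902 \left(- \frac{1}{5508}\right) - \frac{223179}{32029} = - \frac{45451}{2754} - \frac{223179}{32029} = - \frac{2070385045}{88207866}$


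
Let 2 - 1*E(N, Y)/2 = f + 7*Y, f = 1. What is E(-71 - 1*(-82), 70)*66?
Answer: -64548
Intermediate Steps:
E(N, Y) = 2 - 14*Y (E(N, Y) = 4 - 2*(1 + 7*Y) = 4 + (-2 - 14*Y) = 2 - 14*Y)
E(-71 - 1*(-82), 70)*66 = (2 - 14*70)*66 = (2 - 980)*66 = -978*66 = -64548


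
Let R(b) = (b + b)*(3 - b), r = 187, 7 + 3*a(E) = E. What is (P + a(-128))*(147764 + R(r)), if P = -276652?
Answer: -21844674756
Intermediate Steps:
a(E) = -7/3 + E/3
R(b) = 2*b*(3 - b) (R(b) = (2*b)*(3 - b) = 2*b*(3 - b))
(P + a(-128))*(147764 + R(r)) = (-276652 + (-7/3 + (⅓)*(-128)))*(147764 + 2*187*(3 - 1*187)) = (-276652 + (-7/3 - 128/3))*(147764 + 2*187*(3 - 187)) = (-276652 - 45)*(147764 + 2*187*(-184)) = -276697*(147764 - 68816) = -276697*78948 = -21844674756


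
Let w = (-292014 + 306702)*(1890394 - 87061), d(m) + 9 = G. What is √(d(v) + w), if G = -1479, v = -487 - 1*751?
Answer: 4*√1655459601 ≈ 1.6275e+5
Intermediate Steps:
v = -1238 (v = -487 - 751 = -1238)
d(m) = -1488 (d(m) = -9 - 1479 = -1488)
w = 26487355104 (w = 14688*1803333 = 26487355104)
√(d(v) + w) = √(-1488 + 26487355104) = √26487353616 = 4*√1655459601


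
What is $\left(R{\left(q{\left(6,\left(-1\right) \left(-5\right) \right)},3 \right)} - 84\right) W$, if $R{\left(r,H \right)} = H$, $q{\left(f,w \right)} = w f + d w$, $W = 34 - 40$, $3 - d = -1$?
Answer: $486$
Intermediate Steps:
$d = 4$ ($d = 3 - -1 = 3 + 1 = 4$)
$W = -6$
$q{\left(f,w \right)} = 4 w + f w$ ($q{\left(f,w \right)} = w f + 4 w = f w + 4 w = 4 w + f w$)
$\left(R{\left(q{\left(6,\left(-1\right) \left(-5\right) \right)},3 \right)} - 84\right) W = \left(3 - 84\right) \left(-6\right) = \left(-81\right) \left(-6\right) = 486$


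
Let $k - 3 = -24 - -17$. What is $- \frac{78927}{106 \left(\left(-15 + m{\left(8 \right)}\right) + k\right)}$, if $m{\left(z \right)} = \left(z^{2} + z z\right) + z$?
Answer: $- \frac{26309}{4134} \approx -6.3641$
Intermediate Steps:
$k = -4$ ($k = 3 - 7 = -4$)
$m{\left(z \right)} = z + 2 z^{2}$ ($m{\left(z \right)} = \left(z^{2} + z^{2}\right) + z = 2 z^{2} + z = z + 2 z^{2}$)
$- \frac{78927}{106 \left(\left(-15 + m{\left(8 \right)}\right) + k\right)} = - \frac{78927}{106 \left(\left(-15 + 8 \left(1 + 2 \cdot 8\right)\right) - 4\right)} = - \frac{78927}{106 \left(\left(-15 + 8 \left(1 + 16\right)\right) - 4\right)} = - \frac{78927}{106 \left(\left(-15 + 8 \cdot 17\right) - 4\right)} = - \frac{78927}{106 \left(\left(-15 + 136\right) - 4\right)} = - \frac{78927}{106 \left(121 - 4\right)} = - \frac{78927}{106 \cdot 117} = - \frac{78927}{12402} = \left(-78927\right) \frac{1}{12402} = - \frac{26309}{4134}$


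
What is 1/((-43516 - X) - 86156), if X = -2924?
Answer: -1/126748 ≈ -7.8897e-6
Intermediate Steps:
1/((-43516 - X) - 86156) = 1/((-43516 - 1*(-2924)) - 86156) = 1/((-43516 + 2924) - 86156) = 1/(-40592 - 86156) = 1/(-126748) = -1/126748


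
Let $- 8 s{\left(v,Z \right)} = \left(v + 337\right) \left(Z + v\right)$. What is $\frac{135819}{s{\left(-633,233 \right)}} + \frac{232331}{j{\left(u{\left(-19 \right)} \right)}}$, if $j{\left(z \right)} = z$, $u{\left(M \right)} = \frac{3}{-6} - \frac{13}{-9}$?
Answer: $\frac{61890669477}{251600} \approx 2.4599 \cdot 10^{5}$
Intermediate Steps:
$s{\left(v,Z \right)} = - \frac{\left(337 + v\right) \left(Z + v\right)}{8}$ ($s{\left(v,Z \right)} = - \frac{\left(v + 337\right) \left(Z + v\right)}{8} = - \frac{\left(337 + v\right) \left(Z + v\right)}{8}$)
$u{\left(M \right)} = \frac{17}{18}$ ($u{\left(M \right)} = 3 \left(- \frac{1}{6}\right) - - \frac{13}{9} = - \frac{1}{2} + \frac{13}{9} = \frac{17}{18}$)
$\frac{135819}{s{\left(-633,233 \right)}} + \frac{232331}{j{\left(u{\left(-19 \right)} \right)}} = \frac{135819}{\left(- \frac{337}{8}\right) 233 - - \frac{213321}{8} - \frac{\left(-633\right)^{2}}{8} - \frac{233}{8} \left(-633\right)} + \frac{232331}{\frac{17}{18}} = \frac{135819}{- \frac{78521}{8} + \frac{213321}{8} - \frac{400689}{8} + \frac{147489}{8}} + 232331 \cdot \frac{18}{17} = \frac{135819}{- \frac{78521}{8} + \frac{213321}{8} - \frac{400689}{8} + \frac{147489}{8}} + \frac{4181958}{17} = \frac{135819}{-14800} + \frac{4181958}{17} = 135819 \left(- \frac{1}{14800}\right) + \frac{4181958}{17} = - \frac{135819}{14800} + \frac{4181958}{17} = \frac{61890669477}{251600}$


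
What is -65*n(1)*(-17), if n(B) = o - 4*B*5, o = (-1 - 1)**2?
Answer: -17680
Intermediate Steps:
o = 4 (o = (-2)**2 = 4)
n(B) = 4 - 20*B (n(B) = 4 - 4*B*5 = 4 - 20*B)
-65*n(1)*(-17) = -65*(4 - 20*1)*(-17) = -65*(4 - 20)*(-17) = -65*(-16)*(-17) = 1040*(-17) = -17680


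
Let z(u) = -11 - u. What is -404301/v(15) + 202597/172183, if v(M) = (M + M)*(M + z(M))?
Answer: 2111533821/1721830 ≈ 1226.3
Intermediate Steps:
v(M) = -22*M (v(M) = (M + M)*(M + (-11 - M)) = (2*M)*(-11) = -22*M)
-404301/v(15) + 202597/172183 = -404301/((-22*15)) + 202597/172183 = -404301/(-330) + 202597*(1/172183) = -404301*(-1/330) + 202597/172183 = 134767/110 + 202597/172183 = 2111533821/1721830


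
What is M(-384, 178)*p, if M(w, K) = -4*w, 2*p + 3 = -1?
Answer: -3072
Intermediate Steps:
p = -2 (p = -3/2 + (½)*(-1) = -3/2 - ½ = -2)
M(-384, 178)*p = -4*(-384)*(-2) = 1536*(-2) = -3072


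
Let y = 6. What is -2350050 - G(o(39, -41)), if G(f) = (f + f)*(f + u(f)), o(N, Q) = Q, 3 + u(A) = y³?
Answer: -2335946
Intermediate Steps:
u(A) = 213 (u(A) = -3 + 6³ = -3 + 216 = 213)
G(f) = 2*f*(213 + f) (G(f) = (f + f)*(f + 213) = (2*f)*(213 + f) = 2*f*(213 + f))
-2350050 - G(o(39, -41)) = -2350050 - 2*(-41)*(213 - 41) = -2350050 - 2*(-41)*172 = -2350050 - 1*(-14104) = -2350050 + 14104 = -2335946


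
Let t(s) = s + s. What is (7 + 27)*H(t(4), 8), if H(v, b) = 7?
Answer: 238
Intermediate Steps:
t(s) = 2*s
(7 + 27)*H(t(4), 8) = (7 + 27)*7 = 34*7 = 238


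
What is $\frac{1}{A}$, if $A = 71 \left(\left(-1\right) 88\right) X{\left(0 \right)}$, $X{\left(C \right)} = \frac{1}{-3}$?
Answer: $\frac{3}{6248} \approx 0.00048015$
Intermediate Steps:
$X{\left(C \right)} = - \frac{1}{3}$
$A = \frac{6248}{3}$ ($A = 71 \left(\left(-1\right) 88\right) \left(- \frac{1}{3}\right) = 71 \left(-88\right) \left(- \frac{1}{3}\right) = \left(-6248\right) \left(- \frac{1}{3}\right) = \frac{6248}{3} \approx 2082.7$)
$\frac{1}{A} = \frac{1}{\frac{6248}{3}} = \frac{3}{6248}$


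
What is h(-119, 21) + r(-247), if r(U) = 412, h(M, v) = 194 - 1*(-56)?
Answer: 662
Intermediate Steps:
h(M, v) = 250 (h(M, v) = 194 + 56 = 250)
h(-119, 21) + r(-247) = 250 + 412 = 662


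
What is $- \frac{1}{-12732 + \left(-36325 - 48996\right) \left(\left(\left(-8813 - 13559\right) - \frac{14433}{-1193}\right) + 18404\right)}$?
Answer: $- \frac{1193}{402647970235} \approx -2.9629 \cdot 10^{-9}$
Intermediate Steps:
$- \frac{1}{-12732 + \left(-36325 - 48996\right) \left(\left(\left(-8813 - 13559\right) - \frac{14433}{-1193}\right) + 18404\right)} = - \frac{1}{-12732 - 85321 \left(\left(-22372 - - \frac{14433}{1193}\right) + 18404\right)} = - \frac{1}{-12732 - 85321 \left(\left(-22372 + \frac{14433}{1193}\right) + 18404\right)} = - \frac{1}{-12732 - 85321 \left(- \frac{26675363}{1193} + 18404\right)} = - \frac{1}{-12732 - - \frac{402663159511}{1193}} = - \frac{1}{-12732 + \frac{402663159511}{1193}} = - \frac{1}{\frac{402647970235}{1193}} = \left(-1\right) \frac{1193}{402647970235} = - \frac{1193}{402647970235}$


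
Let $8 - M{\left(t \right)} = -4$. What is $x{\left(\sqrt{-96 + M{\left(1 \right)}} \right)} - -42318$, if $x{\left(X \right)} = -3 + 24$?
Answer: $42339$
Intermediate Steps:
$M{\left(t \right)} = 12$ ($M{\left(t \right)} = 8 - -4 = 8 + 4 = 12$)
$x{\left(X \right)} = 21$
$x{\left(\sqrt{-96 + M{\left(1 \right)}} \right)} - -42318 = 21 - -42318 = 21 + 42318 = 42339$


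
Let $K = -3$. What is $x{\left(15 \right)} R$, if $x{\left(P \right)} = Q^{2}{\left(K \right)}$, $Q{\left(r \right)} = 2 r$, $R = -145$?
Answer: $-5220$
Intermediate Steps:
$x{\left(P \right)} = 36$ ($x{\left(P \right)} = \left(2 \left(-3\right)\right)^{2} = \left(-6\right)^{2} = 36$)
$x{\left(15 \right)} R = 36 \left(-145\right) = -5220$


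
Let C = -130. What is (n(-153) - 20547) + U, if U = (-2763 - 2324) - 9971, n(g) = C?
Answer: -35735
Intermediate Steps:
n(g) = -130
U = -15058 (U = -5087 - 9971 = -15058)
(n(-153) - 20547) + U = (-130 - 20547) - 15058 = -20677 - 15058 = -35735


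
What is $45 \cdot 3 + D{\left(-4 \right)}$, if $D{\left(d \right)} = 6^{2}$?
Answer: $171$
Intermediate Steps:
$D{\left(d \right)} = 36$
$45 \cdot 3 + D{\left(-4 \right)} = 45 \cdot 3 + 36 = 135 + 36 = 171$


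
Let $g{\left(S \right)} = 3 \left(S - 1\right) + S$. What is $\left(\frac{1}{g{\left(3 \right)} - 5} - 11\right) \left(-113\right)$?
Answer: $\frac{4859}{4} \approx 1214.8$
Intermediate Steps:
$g{\left(S \right)} = -3 + 4 S$ ($g{\left(S \right)} = 3 \left(-1 + S\right) + S = \left(-3 + 3 S\right) + S = -3 + 4 S$)
$\left(\frac{1}{g{\left(3 \right)} - 5} - 11\right) \left(-113\right) = \left(\frac{1}{\left(-3 + 4 \cdot 3\right) - 5} - 11\right) \left(-113\right) = \left(\frac{1}{\left(-3 + 12\right) - 5} - 11\right) \left(-113\right) = \left(\frac{1}{9 - 5} - 11\right) \left(-113\right) = \left(\frac{1}{4} - 11\right) \left(-113\right) = \left(- \frac{43}{4}\right) \left(-113\right) = \frac{4859}{4}$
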